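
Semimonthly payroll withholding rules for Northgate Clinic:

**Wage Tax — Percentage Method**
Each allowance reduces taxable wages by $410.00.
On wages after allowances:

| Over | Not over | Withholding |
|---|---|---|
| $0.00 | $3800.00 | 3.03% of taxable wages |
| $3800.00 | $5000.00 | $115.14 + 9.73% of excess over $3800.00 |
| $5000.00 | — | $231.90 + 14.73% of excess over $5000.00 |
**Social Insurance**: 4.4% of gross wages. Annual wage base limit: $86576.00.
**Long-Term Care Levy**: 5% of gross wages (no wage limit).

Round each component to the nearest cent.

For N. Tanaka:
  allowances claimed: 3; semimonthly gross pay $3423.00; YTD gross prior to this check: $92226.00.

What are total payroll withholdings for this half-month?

$237.60

Wage Tax: taxable = $3423.00 − 3×$410.00 = $2193.00
  3.03% × $2193.00 = $66.45
Social Insurance: YTD $92226.00 ≥ cap $86576.00 → $0.00
Long-Term Care Levy: 5% × $3423.00 = $171.15
Total: $66.45 + $0.00 + $171.15 = $237.60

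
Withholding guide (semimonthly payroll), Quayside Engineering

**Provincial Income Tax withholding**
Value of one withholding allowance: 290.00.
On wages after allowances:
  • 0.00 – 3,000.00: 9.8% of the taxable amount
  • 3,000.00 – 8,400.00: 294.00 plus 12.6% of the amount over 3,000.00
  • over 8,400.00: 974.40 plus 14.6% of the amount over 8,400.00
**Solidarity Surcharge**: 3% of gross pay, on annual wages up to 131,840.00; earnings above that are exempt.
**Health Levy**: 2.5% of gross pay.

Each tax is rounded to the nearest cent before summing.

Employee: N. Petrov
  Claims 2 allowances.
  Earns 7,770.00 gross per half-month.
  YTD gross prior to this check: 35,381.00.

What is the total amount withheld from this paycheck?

1,249.29

Provincial Income Tax: taxable = 7,770.00 − 2×290.00 = 7,190.00
  294.00 + 12.6% × (7,190.00 − 3,000.00) = 294.00 + 12.6% × 4,190.00 = 821.94
Solidarity Surcharge: 3% × 7,770.00 = 233.10
Health Levy: 2.5% × 7,770.00 = 194.25
Total: 821.94 + 233.10 + 194.25 = 1,249.29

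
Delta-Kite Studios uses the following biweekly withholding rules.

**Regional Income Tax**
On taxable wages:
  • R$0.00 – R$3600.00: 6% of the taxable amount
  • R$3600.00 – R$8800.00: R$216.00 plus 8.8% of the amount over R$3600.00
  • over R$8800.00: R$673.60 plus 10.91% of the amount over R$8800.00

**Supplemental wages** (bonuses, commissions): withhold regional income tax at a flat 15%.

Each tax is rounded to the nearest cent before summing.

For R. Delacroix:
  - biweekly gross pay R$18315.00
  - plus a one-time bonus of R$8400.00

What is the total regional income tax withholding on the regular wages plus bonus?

Regional Income Tax: taxable = R$18315.00
  R$673.60 + 10.91% × (R$18315.00 − R$8800.00) = R$673.60 + 10.91% × R$9515.00 = R$1711.69
Supplemental (15% flat on bonus): 15% × R$8400.00 = R$1260.00
Total regional income tax: R$1711.69 + R$1260.00 = R$2971.69

R$2971.69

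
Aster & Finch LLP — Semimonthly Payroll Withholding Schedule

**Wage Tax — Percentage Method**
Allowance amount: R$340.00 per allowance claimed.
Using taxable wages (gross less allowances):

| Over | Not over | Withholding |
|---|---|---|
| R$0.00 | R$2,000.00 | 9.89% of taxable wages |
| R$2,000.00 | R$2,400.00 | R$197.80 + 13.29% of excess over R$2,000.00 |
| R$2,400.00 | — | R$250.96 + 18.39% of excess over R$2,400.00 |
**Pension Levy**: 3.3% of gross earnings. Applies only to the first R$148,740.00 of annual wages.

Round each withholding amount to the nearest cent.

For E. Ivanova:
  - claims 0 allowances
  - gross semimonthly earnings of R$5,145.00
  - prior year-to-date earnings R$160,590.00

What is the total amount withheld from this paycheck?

R$755.77

Wage Tax: taxable = R$5,145.00
  R$250.96 + 18.39% × (R$5,145.00 − R$2,400.00) = R$250.96 + 18.39% × R$2,745.00 = R$755.77
Pension Levy: YTD R$160,590.00 ≥ cap R$148,740.00 → R$0.00
Total: R$755.77 + R$0.00 = R$755.77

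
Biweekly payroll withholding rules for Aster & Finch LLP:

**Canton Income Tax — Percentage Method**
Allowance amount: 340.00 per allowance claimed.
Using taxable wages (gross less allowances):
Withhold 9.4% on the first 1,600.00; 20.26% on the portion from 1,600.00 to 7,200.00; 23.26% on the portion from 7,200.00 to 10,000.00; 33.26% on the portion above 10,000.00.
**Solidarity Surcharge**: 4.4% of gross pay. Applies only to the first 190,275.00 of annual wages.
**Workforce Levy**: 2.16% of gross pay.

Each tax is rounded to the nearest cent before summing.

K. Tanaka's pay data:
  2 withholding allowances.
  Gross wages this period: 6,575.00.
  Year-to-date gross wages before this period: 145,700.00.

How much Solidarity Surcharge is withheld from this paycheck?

Solidarity Surcharge: 4.4% × 6,575.00 = 289.30

289.30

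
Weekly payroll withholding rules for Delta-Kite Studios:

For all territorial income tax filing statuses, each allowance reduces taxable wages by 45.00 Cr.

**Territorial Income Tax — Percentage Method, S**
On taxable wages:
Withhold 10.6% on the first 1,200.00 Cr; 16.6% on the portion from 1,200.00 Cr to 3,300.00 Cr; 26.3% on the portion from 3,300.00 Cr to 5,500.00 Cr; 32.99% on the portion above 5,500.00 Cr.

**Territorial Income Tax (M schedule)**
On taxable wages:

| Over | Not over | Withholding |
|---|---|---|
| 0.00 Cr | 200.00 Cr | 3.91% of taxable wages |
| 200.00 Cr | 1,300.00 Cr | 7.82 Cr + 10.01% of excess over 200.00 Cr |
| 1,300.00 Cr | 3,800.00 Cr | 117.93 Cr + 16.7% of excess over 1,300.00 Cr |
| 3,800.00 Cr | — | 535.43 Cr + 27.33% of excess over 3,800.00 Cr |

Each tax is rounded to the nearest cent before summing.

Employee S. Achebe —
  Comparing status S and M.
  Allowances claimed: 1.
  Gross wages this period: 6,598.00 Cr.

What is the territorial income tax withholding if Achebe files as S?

Territorial Income Tax (S): taxable = 6,598.00 Cr − 1×45.00 Cr = 6,553.00 Cr
  1,054.40 Cr + 32.99% × (6,553.00 Cr − 5,500.00 Cr) = 1,054.40 Cr + 32.99% × 1,053.00 Cr = 1,401.78 Cr

1,401.78 Cr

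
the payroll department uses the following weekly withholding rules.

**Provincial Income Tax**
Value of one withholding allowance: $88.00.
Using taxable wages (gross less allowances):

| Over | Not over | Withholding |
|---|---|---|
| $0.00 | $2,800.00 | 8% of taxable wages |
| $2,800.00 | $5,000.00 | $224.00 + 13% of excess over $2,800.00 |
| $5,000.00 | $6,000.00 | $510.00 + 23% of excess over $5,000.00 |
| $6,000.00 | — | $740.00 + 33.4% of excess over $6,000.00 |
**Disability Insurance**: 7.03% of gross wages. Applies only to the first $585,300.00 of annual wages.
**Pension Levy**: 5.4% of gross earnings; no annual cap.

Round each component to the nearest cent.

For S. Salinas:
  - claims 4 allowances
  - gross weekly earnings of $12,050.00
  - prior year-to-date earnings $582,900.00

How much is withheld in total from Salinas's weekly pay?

$3,462.55

Provincial Income Tax: taxable = $12,050.00 − 4×$88.00 = $11,698.00
  $740.00 + 33.4% × ($11,698.00 − $6,000.00) = $740.00 + 33.4% × $5,698.00 = $2,643.13
Disability Insurance: cap $585,300.00 − YTD $582,900.00 = $2,400.00 subject; 7.03% × $2,400.00 = $168.72
Pension Levy: 5.4% × $12,050.00 = $650.70
Total: $2,643.13 + $168.72 + $650.70 = $3,462.55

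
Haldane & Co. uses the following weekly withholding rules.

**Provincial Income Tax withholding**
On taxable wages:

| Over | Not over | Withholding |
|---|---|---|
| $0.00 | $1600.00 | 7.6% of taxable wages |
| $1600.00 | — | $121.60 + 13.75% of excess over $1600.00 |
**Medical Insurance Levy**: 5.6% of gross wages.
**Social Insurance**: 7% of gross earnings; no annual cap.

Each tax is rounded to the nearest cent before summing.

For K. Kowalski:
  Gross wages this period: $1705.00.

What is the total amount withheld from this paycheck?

Provincial Income Tax: taxable = $1705.00
  $121.60 + 13.75% × ($1705.00 − $1600.00) = $121.60 + 13.75% × $105.00 = $136.04
Medical Insurance Levy: 5.6% × $1705.00 = $95.48
Social Insurance: 7% × $1705.00 = $119.35
Total: $136.04 + $95.48 + $119.35 = $350.87

$350.87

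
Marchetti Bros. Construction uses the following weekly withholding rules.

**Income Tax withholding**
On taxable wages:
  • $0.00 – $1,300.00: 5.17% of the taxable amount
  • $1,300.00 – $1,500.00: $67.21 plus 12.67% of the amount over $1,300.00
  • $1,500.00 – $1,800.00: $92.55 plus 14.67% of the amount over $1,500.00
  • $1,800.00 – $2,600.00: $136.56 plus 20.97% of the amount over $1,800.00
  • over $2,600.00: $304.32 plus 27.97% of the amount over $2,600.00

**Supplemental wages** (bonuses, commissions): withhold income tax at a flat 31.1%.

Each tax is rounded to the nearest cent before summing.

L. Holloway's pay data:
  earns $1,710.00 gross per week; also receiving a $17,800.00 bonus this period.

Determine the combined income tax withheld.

$5,659.16

Income Tax: taxable = $1,710.00
  $92.55 + 14.67% × ($1,710.00 − $1,500.00) = $92.55 + 14.67% × $210.00 = $123.36
Supplemental (31.1% flat on bonus): 31.1% × $17,800.00 = $5,535.80
Total income tax: $123.36 + $5,535.80 = $5,659.16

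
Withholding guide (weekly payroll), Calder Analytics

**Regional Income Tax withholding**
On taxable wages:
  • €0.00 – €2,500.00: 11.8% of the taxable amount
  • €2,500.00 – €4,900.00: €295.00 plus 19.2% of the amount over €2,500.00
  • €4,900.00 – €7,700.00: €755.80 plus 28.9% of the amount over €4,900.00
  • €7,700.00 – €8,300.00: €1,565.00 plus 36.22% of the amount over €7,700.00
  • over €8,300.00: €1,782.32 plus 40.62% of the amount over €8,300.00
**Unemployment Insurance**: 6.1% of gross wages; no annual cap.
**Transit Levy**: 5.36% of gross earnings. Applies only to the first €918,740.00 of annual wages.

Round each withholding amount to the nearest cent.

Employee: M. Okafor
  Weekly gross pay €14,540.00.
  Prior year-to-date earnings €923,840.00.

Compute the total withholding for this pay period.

Regional Income Tax: taxable = €14,540.00
  €1,782.32 + 40.62% × (€14,540.00 − €8,300.00) = €1,782.32 + 40.62% × €6,240.00 = €4,317.01
Unemployment Insurance: 6.1% × €14,540.00 = €886.94
Transit Levy: YTD €923,840.00 ≥ cap €918,740.00 → €0.00
Total: €4,317.01 + €886.94 + €0.00 = €5,203.95

€5,203.95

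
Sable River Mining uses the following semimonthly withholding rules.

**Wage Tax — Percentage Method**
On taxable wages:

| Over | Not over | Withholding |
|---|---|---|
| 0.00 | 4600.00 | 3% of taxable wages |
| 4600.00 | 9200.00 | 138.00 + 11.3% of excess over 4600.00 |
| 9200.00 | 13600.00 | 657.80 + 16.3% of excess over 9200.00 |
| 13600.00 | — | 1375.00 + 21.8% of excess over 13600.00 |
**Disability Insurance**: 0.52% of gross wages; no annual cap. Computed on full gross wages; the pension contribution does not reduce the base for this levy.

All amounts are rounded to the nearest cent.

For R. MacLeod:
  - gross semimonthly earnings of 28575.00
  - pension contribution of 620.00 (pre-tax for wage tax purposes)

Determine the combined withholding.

4652.98

Wage Tax: taxable = 28575.00 − 620.00 = 27955.00
  1375.00 + 21.8% × (27955.00 − 13600.00) = 1375.00 + 21.8% × 14355.00 = 4504.39
Disability Insurance: 0.52% × 28575.00 = 148.59
Total: 4504.39 + 148.59 = 4652.98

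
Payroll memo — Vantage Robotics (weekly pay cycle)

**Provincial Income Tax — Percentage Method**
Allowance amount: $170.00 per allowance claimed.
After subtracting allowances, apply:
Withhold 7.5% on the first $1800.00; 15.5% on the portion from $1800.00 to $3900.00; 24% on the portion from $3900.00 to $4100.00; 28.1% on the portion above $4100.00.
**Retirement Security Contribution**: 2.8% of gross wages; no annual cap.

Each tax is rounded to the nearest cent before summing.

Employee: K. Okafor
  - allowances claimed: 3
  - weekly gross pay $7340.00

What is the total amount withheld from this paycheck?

Provincial Income Tax: taxable = $7340.00 − 3×$170.00 = $6830.00
  $508.50 + 28.1% × ($6830.00 − $4100.00) = $508.50 + 28.1% × $2730.00 = $1275.63
Retirement Security Contribution: 2.8% × $7340.00 = $205.52
Total: $1275.63 + $205.52 = $1481.15

$1481.15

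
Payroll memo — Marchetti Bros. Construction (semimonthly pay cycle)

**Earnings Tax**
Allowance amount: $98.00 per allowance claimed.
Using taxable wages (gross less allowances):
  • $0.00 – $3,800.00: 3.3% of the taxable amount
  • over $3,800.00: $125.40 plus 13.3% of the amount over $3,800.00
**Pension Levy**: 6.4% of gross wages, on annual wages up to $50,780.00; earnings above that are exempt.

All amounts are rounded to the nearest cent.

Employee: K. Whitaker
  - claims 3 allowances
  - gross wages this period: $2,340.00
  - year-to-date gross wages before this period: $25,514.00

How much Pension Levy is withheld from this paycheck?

$149.76

Pension Levy: 6.4% × $2,340.00 = $149.76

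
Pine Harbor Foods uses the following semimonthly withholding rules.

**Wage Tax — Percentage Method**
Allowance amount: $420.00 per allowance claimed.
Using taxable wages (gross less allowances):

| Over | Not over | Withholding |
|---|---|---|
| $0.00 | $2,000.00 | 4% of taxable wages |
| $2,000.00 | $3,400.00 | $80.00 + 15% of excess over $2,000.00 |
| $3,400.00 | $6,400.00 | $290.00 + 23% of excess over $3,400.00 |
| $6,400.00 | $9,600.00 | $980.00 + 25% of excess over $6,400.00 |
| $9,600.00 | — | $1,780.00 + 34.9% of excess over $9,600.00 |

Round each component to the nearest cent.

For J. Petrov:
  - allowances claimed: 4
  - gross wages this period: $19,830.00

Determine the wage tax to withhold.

Wage Tax: taxable = $19,830.00 − 4×$420.00 = $18,150.00
  $1,780.00 + 34.9% × ($18,150.00 − $9,600.00) = $1,780.00 + 34.9% × $8,550.00 = $4,763.95

$4,763.95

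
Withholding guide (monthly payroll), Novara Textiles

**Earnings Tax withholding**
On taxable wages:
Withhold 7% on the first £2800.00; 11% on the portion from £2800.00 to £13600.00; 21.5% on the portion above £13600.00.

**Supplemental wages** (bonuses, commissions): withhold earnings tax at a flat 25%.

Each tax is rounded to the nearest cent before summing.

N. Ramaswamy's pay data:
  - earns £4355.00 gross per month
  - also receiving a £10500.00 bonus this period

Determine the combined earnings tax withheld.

£2992.05

Earnings Tax: taxable = £4355.00
  £196.00 + 11% × (£4355.00 − £2800.00) = £196.00 + 11% × £1555.00 = £367.05
Supplemental (25% flat on bonus): 25% × £10500.00 = £2625.00
Total earnings tax: £367.05 + £2625.00 = £2992.05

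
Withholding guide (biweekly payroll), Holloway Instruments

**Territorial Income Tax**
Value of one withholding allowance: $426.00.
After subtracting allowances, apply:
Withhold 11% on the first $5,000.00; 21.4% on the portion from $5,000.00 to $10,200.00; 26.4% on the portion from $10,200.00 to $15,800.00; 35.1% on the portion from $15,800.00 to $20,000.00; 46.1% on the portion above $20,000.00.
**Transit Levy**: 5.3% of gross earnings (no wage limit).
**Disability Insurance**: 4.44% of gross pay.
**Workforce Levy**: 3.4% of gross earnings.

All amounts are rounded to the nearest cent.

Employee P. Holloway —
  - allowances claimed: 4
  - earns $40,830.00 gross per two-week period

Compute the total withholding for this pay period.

Territorial Income Tax: taxable = $40,830.00 − 4×$426.00 = $39,126.00
  $4,615.40 + 46.1% × ($39,126.00 − $20,000.00) = $4,615.40 + 46.1% × $19,126.00 = $13,432.49
Transit Levy: 5.3% × $40,830.00 = $2,163.99
Disability Insurance: 4.44% × $40,830.00 = $1,812.85
Workforce Levy: 3.4% × $40,830.00 = $1,388.22
Total: $13,432.49 + $2,163.99 + $1,812.85 + $1,388.22 = $18,797.55

$18,797.55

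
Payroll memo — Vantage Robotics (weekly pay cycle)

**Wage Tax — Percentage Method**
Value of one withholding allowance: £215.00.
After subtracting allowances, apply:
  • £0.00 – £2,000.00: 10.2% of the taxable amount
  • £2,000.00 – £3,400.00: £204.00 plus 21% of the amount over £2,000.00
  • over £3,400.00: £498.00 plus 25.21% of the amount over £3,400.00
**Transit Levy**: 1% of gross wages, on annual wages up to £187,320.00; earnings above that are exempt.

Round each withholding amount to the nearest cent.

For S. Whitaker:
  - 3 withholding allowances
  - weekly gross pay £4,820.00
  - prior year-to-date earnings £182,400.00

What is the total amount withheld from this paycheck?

Wage Tax: taxable = £4,820.00 − 3×£215.00 = £4,175.00
  £498.00 + 25.21% × (£4,175.00 − £3,400.00) = £498.00 + 25.21% × £775.00 = £693.38
Transit Levy: 1% × £4,820.00 = £48.20
Total: £693.38 + £48.20 = £741.58

£741.58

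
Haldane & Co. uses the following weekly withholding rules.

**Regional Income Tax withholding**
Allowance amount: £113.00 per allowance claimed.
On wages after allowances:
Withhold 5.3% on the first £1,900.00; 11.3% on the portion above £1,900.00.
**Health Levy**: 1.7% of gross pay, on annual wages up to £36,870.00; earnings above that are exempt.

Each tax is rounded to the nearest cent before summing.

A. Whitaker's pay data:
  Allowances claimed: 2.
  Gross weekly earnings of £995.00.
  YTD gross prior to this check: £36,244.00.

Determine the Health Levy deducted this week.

£10.64

Health Levy: cap £36,870.00 − YTD £36,244.00 = £626.00 subject; 1.7% × £626.00 = £10.64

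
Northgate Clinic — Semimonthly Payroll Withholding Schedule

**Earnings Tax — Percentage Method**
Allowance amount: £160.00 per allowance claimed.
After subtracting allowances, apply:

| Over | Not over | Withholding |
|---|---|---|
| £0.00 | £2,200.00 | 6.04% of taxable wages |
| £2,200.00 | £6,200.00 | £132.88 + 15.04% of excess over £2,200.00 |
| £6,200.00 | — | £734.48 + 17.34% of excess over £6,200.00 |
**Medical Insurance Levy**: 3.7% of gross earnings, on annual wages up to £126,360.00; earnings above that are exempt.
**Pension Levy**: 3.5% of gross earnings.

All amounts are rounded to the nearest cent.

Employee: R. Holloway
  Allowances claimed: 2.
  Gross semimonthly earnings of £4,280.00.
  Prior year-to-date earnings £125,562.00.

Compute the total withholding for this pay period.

Earnings Tax: taxable = £4,280.00 − 2×£160.00 = £3,960.00
  £132.88 + 15.04% × (£3,960.00 − £2,200.00) = £132.88 + 15.04% × £1,760.00 = £397.58
Medical Insurance Levy: cap £126,360.00 − YTD £125,562.00 = £798.00 subject; 3.7% × £798.00 = £29.53
Pension Levy: 3.5% × £4,280.00 = £149.80
Total: £397.58 + £29.53 + £149.80 = £576.91

£576.91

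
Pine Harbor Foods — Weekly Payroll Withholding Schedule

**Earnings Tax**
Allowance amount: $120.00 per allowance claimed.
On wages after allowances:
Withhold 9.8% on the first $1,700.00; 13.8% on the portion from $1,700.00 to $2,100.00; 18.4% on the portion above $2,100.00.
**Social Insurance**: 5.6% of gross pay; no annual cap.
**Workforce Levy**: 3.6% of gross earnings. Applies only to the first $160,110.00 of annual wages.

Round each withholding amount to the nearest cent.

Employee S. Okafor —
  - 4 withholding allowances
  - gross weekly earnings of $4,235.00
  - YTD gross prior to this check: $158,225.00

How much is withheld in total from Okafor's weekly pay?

$831.34

Earnings Tax: taxable = $4,235.00 − 4×$120.00 = $3,755.00
  $221.80 + 18.4% × ($3,755.00 − $2,100.00) = $221.80 + 18.4% × $1,655.00 = $526.32
Social Insurance: 5.6% × $4,235.00 = $237.16
Workforce Levy: cap $160,110.00 − YTD $158,225.00 = $1,885.00 subject; 3.6% × $1,885.00 = $67.86
Total: $526.32 + $237.16 + $67.86 = $831.34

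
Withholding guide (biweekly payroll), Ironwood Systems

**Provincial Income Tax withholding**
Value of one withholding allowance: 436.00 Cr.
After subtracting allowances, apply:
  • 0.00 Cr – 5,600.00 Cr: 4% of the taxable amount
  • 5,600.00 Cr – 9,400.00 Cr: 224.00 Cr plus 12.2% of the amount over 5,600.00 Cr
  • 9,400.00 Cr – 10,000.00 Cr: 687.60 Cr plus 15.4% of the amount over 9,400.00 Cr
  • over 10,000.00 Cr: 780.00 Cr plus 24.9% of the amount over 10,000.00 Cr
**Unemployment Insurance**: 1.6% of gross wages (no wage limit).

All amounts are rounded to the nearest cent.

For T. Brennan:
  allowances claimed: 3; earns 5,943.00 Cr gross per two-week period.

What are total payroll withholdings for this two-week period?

Provincial Income Tax: taxable = 5,943.00 Cr − 3×436.00 Cr = 4,635.00 Cr
  4% × 4,635.00 Cr = 185.40 Cr
Unemployment Insurance: 1.6% × 5,943.00 Cr = 95.09 Cr
Total: 185.40 Cr + 95.09 Cr = 280.49 Cr

280.49 Cr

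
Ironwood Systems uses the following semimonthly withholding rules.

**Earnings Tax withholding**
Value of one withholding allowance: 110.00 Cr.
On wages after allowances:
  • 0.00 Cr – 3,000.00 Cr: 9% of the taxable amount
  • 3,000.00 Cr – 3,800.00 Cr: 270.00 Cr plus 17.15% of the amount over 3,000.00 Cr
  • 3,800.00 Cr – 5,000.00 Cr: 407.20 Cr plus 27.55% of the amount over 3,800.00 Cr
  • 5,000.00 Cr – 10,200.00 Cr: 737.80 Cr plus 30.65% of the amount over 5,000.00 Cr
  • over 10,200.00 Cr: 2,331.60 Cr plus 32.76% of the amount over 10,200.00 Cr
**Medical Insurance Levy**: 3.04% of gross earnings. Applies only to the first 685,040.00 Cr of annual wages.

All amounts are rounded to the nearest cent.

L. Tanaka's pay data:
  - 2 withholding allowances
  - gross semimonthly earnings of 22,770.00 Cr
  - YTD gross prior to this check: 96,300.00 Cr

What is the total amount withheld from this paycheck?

Earnings Tax: taxable = 22,770.00 Cr − 2×110.00 Cr = 22,550.00 Cr
  2,331.60 Cr + 32.76% × (22,550.00 Cr − 10,200.00 Cr) = 2,331.60 Cr + 32.76% × 12,350.00 Cr = 6,377.46 Cr
Medical Insurance Levy: 3.04% × 22,770.00 Cr = 692.21 Cr
Total: 6,377.46 Cr + 692.21 Cr = 7,069.67 Cr

7,069.67 Cr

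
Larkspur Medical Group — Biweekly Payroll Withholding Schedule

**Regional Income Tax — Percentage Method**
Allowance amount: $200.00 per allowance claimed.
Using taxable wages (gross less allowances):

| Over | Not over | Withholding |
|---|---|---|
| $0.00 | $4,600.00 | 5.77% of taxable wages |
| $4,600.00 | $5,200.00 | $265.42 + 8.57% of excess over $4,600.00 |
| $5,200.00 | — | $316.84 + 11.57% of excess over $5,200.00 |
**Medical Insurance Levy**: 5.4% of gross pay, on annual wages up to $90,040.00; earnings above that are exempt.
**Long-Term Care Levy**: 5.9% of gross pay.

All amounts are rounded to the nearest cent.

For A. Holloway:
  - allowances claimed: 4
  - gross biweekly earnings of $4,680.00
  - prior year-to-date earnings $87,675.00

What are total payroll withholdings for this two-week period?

Regional Income Tax: taxable = $4,680.00 − 4×$200.00 = $3,880.00
  5.77% × $3,880.00 = $223.88
Medical Insurance Levy: cap $90,040.00 − YTD $87,675.00 = $2,365.00 subject; 5.4% × $2,365.00 = $127.71
Long-Term Care Levy: 5.9% × $4,680.00 = $276.12
Total: $223.88 + $127.71 + $276.12 = $627.71

$627.71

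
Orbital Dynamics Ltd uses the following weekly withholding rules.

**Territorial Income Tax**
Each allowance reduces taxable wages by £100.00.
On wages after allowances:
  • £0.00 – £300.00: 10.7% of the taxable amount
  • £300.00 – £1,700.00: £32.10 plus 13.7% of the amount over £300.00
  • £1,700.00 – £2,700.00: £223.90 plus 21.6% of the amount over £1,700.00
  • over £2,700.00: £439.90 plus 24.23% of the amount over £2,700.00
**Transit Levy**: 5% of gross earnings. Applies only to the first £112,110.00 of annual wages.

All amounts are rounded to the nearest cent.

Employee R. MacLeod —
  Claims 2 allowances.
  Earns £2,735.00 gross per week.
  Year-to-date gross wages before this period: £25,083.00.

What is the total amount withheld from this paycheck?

Territorial Income Tax: taxable = £2,735.00 − 2×£100.00 = £2,535.00
  £223.90 + 21.6% × (£2,535.00 − £1,700.00) = £223.90 + 21.6% × £835.00 = £404.26
Transit Levy: 5% × £2,735.00 = £136.75
Total: £404.26 + £136.75 = £541.01

£541.01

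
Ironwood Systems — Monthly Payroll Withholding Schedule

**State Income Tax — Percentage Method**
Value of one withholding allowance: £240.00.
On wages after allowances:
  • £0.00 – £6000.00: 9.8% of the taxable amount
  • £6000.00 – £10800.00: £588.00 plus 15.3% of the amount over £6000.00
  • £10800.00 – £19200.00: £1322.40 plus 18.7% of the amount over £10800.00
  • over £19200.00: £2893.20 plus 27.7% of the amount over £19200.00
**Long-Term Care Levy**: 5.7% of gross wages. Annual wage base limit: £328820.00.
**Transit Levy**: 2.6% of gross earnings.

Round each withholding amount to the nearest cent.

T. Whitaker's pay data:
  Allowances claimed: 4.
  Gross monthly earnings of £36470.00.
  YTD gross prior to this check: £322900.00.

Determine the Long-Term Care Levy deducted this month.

Long-Term Care Levy: cap £328820.00 − YTD £322900.00 = £5920.00 subject; 5.7% × £5920.00 = £337.44

£337.44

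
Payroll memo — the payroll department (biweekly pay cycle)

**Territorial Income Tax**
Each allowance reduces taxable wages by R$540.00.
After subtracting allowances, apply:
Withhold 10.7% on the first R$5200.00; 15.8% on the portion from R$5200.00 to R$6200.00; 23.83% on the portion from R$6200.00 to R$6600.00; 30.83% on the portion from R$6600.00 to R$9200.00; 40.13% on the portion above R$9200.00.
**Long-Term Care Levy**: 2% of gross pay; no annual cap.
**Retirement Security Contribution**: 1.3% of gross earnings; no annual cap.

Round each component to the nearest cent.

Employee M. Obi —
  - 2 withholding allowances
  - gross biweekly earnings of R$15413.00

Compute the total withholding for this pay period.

Territorial Income Tax: taxable = R$15413.00 − 2×R$540.00 = R$14333.00
  R$1611.30 + 40.13% × (R$14333.00 − R$9200.00) = R$1611.30 + 40.13% × R$5133.00 = R$3671.17
Long-Term Care Levy: 2% × R$15413.00 = R$308.26
Retirement Security Contribution: 1.3% × R$15413.00 = R$200.37
Total: R$3671.17 + R$308.26 + R$200.37 = R$4179.80

R$4179.80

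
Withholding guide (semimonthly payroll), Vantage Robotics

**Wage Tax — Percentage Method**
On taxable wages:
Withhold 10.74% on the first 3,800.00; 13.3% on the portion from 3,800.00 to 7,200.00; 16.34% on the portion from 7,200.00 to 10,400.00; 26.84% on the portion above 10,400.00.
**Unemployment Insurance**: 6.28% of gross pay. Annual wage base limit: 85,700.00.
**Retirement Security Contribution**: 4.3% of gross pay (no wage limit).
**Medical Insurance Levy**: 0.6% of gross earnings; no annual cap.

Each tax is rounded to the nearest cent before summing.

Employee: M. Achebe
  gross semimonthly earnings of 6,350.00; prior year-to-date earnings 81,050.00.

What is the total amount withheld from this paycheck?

1,350.44

Wage Tax: taxable = 6,350.00
  408.12 + 13.3% × (6,350.00 − 3,800.00) = 408.12 + 13.3% × 2,550.00 = 747.27
Unemployment Insurance: cap 85,700.00 − YTD 81,050.00 = 4,650.00 subject; 6.28% × 4,650.00 = 292.02
Retirement Security Contribution: 4.3% × 6,350.00 = 273.05
Medical Insurance Levy: 0.6% × 6,350.00 = 38.10
Total: 747.27 + 292.02 + 273.05 + 38.10 = 1,350.44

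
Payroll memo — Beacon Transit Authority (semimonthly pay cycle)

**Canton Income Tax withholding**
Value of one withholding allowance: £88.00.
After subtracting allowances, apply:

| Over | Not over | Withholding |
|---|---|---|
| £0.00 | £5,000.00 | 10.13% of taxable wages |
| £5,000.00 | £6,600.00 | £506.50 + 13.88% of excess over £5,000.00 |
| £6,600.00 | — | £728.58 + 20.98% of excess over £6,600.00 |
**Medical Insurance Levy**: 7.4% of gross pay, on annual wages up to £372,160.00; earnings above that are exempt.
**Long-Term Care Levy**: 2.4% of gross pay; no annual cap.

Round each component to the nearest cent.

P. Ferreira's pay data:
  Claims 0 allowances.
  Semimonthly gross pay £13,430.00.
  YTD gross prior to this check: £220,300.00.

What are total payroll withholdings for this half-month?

Canton Income Tax: taxable = £13,430.00
  £728.58 + 20.98% × (£13,430.00 − £6,600.00) = £728.58 + 20.98% × £6,830.00 = £2,161.51
Medical Insurance Levy: 7.4% × £13,430.00 = £993.82
Long-Term Care Levy: 2.4% × £13,430.00 = £322.32
Total: £2,161.51 + £993.82 + £322.32 = £3,477.65

£3,477.65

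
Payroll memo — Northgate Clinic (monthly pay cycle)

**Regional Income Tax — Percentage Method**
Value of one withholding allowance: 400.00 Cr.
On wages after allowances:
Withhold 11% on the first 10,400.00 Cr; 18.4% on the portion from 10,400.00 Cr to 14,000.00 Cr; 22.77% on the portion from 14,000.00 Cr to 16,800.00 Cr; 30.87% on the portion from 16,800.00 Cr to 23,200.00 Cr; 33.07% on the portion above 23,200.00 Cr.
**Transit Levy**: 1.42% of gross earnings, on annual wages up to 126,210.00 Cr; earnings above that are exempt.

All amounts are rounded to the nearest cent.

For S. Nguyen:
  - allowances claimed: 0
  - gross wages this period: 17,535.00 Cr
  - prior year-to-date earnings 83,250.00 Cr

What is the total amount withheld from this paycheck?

2,919.85 Cr

Regional Income Tax: taxable = 17,535.00 Cr
  2,443.96 Cr + 30.87% × (17,535.00 Cr − 16,800.00 Cr) = 2,443.96 Cr + 30.87% × 735.00 Cr = 2,670.85 Cr
Transit Levy: 1.42% × 17,535.00 Cr = 249.00 Cr
Total: 2,670.85 Cr + 249.00 Cr = 2,919.85 Cr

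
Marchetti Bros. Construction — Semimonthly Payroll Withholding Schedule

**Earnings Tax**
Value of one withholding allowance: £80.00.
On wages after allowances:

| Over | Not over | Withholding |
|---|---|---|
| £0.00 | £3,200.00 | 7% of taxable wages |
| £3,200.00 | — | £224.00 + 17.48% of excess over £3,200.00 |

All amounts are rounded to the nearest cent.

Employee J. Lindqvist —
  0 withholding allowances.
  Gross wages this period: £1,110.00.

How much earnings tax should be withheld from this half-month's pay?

Earnings Tax: taxable = £1,110.00
  7% × £1,110.00 = £77.70

£77.70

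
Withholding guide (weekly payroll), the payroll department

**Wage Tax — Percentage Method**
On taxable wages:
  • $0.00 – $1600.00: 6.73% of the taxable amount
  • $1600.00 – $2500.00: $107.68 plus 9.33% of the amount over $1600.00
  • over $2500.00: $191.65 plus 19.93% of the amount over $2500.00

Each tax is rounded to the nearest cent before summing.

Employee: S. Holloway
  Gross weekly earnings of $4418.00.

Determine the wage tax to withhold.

Wage Tax: taxable = $4418.00
  $191.65 + 19.93% × ($4418.00 − $2500.00) = $191.65 + 19.93% × $1918.00 = $573.91

$573.91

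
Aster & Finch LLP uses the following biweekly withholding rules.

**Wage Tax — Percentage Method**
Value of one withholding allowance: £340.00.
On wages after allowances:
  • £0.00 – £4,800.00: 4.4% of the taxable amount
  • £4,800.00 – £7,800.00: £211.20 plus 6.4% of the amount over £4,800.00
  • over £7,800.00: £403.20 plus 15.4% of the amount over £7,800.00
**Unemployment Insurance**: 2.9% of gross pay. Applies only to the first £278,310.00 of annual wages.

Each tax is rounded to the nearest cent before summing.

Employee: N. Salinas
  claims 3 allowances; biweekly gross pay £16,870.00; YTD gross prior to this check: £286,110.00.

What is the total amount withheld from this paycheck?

£1,642.90

Wage Tax: taxable = £16,870.00 − 3×£340.00 = £15,850.00
  £403.20 + 15.4% × (£15,850.00 − £7,800.00) = £403.20 + 15.4% × £8,050.00 = £1,642.90
Unemployment Insurance: YTD £286,110.00 ≥ cap £278,310.00 → £0.00
Total: £1,642.90 + £0.00 = £1,642.90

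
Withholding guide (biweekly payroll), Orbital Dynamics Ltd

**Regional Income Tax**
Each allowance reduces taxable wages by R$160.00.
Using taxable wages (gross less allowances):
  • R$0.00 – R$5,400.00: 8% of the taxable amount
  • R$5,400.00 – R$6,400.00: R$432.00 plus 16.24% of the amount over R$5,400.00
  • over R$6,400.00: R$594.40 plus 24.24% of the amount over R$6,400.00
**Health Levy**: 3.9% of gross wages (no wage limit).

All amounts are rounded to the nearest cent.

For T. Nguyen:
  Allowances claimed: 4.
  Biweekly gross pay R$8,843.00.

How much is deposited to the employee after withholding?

R$7,466.67

Regional Income Tax: taxable = R$8,843.00 − 4×R$160.00 = R$8,203.00
  R$594.40 + 24.24% × (R$8,203.00 − R$6,400.00) = R$594.40 + 24.24% × R$1,803.00 = R$1,031.45
Health Levy: 3.9% × R$8,843.00 = R$344.88
Total withheld: R$1,031.45 + R$344.88 = R$1,376.33
Net pay: R$8,843.00 − R$1,376.33 = R$7,466.67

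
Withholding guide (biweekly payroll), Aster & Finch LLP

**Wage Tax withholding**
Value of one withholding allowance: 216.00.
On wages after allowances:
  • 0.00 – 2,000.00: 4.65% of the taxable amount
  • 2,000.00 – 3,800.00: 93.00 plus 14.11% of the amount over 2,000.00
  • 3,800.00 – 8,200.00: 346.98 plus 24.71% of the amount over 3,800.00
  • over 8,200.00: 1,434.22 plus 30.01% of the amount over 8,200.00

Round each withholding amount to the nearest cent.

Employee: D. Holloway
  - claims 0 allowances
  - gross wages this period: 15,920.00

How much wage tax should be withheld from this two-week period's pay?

Wage Tax: taxable = 15,920.00
  1,434.22 + 30.01% × (15,920.00 − 8,200.00) = 1,434.22 + 30.01% × 7,720.00 = 3,750.99

3,750.99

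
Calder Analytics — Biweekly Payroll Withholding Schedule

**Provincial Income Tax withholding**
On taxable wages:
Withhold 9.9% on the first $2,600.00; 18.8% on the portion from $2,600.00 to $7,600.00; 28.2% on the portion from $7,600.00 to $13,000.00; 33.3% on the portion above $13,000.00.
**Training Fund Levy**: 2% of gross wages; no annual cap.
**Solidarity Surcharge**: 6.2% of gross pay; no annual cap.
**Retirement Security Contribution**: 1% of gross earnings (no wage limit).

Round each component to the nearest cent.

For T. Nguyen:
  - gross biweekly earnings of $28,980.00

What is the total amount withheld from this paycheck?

$10,707.70

Provincial Income Tax: taxable = $28,980.00
  $2,720.20 + 33.3% × ($28,980.00 − $13,000.00) = $2,720.20 + 33.3% × $15,980.00 = $8,041.54
Training Fund Levy: 2% × $28,980.00 = $579.60
Solidarity Surcharge: 6.2% × $28,980.00 = $1,796.76
Retirement Security Contribution: 1% × $28,980.00 = $289.80
Total: $8,041.54 + $579.60 + $1,796.76 + $289.80 = $10,707.70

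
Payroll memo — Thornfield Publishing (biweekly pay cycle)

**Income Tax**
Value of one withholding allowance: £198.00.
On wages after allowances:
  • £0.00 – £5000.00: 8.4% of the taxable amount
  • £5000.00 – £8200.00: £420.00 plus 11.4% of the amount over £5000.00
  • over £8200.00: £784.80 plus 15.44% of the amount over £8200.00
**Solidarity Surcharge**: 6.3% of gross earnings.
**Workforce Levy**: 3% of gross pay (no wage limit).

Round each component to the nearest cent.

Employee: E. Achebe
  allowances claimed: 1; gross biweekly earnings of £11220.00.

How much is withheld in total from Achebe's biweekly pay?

Income Tax: taxable = £11220.00 − 1×£198.00 = £11022.00
  £784.80 + 15.44% × (£11022.00 − £8200.00) = £784.80 + 15.44% × £2822.00 = £1220.52
Solidarity Surcharge: 6.3% × £11220.00 = £706.86
Workforce Levy: 3% × £11220.00 = £336.60
Total: £1220.52 + £706.86 + £336.60 = £2263.98

£2263.98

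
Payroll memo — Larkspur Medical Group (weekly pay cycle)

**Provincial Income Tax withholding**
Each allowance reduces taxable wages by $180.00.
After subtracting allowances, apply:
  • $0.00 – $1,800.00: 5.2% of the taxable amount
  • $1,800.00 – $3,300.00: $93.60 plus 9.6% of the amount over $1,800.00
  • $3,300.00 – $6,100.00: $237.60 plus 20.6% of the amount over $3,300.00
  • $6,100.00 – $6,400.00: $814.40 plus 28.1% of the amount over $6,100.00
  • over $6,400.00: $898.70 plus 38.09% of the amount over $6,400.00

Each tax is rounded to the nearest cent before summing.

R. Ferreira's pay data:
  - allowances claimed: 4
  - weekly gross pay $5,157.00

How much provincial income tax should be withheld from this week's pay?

Provincial Income Tax: taxable = $5,157.00 − 4×$180.00 = $4,437.00
  $237.60 + 20.6% × ($4,437.00 − $3,300.00) = $237.60 + 20.6% × $1,137.00 = $471.82

$471.82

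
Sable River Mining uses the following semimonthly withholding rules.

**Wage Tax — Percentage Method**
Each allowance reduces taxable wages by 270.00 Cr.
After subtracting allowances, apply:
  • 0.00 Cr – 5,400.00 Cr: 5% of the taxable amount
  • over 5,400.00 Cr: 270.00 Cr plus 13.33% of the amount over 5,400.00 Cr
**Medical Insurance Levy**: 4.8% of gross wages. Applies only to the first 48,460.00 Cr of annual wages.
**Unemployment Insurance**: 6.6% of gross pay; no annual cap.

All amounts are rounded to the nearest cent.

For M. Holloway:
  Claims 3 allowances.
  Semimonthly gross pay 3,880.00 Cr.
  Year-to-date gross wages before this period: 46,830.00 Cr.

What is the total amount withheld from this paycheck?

Wage Tax: taxable = 3,880.00 Cr − 3×270.00 Cr = 3,070.00 Cr
  5% × 3,070.00 Cr = 153.50 Cr
Medical Insurance Levy: cap 48,460.00 Cr − YTD 46,830.00 Cr = 1,630.00 Cr subject; 4.8% × 1,630.00 Cr = 78.24 Cr
Unemployment Insurance: 6.6% × 3,880.00 Cr = 256.08 Cr
Total: 153.50 Cr + 78.24 Cr + 256.08 Cr = 487.82 Cr

487.82 Cr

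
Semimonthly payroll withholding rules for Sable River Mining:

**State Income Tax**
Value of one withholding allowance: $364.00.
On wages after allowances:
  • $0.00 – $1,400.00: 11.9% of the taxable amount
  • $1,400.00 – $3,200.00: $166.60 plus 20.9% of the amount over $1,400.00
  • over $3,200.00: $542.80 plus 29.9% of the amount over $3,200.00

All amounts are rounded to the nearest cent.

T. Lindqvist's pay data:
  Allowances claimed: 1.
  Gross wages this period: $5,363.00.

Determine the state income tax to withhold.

State Income Tax: taxable = $5,363.00 − 1×$364.00 = $4,999.00
  $542.80 + 29.9% × ($4,999.00 − $3,200.00) = $542.80 + 29.9% × $1,799.00 = $1,080.70

$1,080.70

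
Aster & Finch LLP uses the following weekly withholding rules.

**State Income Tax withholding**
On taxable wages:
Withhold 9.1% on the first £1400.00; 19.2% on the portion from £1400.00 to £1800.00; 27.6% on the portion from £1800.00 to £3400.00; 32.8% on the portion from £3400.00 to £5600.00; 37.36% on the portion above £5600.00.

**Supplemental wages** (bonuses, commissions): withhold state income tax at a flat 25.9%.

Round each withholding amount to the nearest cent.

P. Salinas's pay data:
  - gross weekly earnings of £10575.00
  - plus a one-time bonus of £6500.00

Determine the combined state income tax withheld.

£4909.56

State Income Tax: taxable = £10575.00
  £1367.40 + 37.36% × (£10575.00 − £5600.00) = £1367.40 + 37.36% × £4975.00 = £3226.06
Supplemental (25.9% flat on bonus): 25.9% × £6500.00 = £1683.50
Total state income tax: £3226.06 + £1683.50 = £4909.56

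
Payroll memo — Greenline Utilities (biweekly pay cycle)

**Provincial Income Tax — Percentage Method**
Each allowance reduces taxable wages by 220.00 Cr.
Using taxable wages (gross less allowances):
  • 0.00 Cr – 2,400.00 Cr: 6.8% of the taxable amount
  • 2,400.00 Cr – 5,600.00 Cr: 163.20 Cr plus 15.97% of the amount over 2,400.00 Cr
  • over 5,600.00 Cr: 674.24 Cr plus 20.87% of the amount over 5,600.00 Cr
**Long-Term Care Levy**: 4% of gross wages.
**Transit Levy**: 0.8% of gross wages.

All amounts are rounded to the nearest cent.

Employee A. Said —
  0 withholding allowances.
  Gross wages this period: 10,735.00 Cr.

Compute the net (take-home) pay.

Provincial Income Tax: taxable = 10,735.00 Cr
  674.24 Cr + 20.87% × (10,735.00 Cr − 5,600.00 Cr) = 674.24 Cr + 20.87% × 5,135.00 Cr = 1,745.91 Cr
Long-Term Care Levy: 4% × 10,735.00 Cr = 429.40 Cr
Transit Levy: 0.8% × 10,735.00 Cr = 85.88 Cr
Total withheld: 1,745.91 Cr + 429.40 Cr + 85.88 Cr = 2,261.19 Cr
Net pay: 10,735.00 Cr − 2,261.19 Cr = 8,473.81 Cr

8,473.81 Cr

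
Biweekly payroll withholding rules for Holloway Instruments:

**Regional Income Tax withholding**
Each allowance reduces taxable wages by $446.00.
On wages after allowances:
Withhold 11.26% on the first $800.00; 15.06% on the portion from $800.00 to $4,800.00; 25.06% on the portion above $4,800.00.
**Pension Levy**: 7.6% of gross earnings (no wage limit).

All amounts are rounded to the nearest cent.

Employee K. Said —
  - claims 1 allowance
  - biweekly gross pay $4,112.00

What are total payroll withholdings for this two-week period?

Regional Income Tax: taxable = $4,112.00 − 1×$446.00 = $3,666.00
  $90.08 + 15.06% × ($3,666.00 − $800.00) = $90.08 + 15.06% × $2,866.00 = $521.70
Pension Levy: 7.6% × $4,112.00 = $312.51
Total: $521.70 + $312.51 = $834.21

$834.21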